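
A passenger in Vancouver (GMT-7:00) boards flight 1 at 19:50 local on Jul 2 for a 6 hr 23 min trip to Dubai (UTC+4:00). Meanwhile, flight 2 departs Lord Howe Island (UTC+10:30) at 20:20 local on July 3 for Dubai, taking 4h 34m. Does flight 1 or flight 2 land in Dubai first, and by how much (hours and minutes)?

Flight 1 in UTC: 19:50 + 7:00 = 02:50 on Jul 3.
+6 hours 23 minutes → arrive 09:13 UTC on Jul 3.
Flight 2 in UTC: 20:20 − 10:30 = 09:50 on Jul 3.
+4 hours 34 minutes → arrive 14:24 UTC on Jul 3.
Flight 1 lands earlier by 5 hours 11 minutes.

the first, by 5 hours 11 minutes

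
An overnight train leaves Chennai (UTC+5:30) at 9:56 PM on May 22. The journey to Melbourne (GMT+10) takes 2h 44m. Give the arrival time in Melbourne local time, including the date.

Convert departure to UTC: 9:56 PM − 5:30 = 4:26 PM UTC on May 22.
Add 2 hours and 44 minutes travel time → 7:10 PM UTC.
Melbourne is UTC+10:00, so local arrival = 7:10 PM + 10:00 = 5:10 AM on May 23.

5:10 AM on May 23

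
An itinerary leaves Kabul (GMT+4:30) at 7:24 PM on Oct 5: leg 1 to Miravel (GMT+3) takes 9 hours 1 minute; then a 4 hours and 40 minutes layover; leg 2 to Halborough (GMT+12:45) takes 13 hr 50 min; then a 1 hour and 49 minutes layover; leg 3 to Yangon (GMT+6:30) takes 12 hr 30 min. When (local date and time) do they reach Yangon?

3:14 PM on Oct 7

Convert departure to UTC: 7:24 PM − 4:30 = 2:54 PM UTC on Oct 5.
Add 9 hours and 1 minute leg 1 → 11:55 PM UTC.
Add 4 hours and 40 minutes layover in Miravel → 4:35 AM UTC (Oct 6).
Add 13 hours and 50 minutes leg 2 → 6:25 PM UTC.
Add 1 hour 49 minutes layover in Halborough → 8:14 PM UTC.
Add 12 hours and 30 minutes leg 3 → 8:44 AM UTC (Oct 7).
Yangon is UTC+6:30, so local arrival = 8:44 AM + 6:30 = 3:14 PM on Oct 7.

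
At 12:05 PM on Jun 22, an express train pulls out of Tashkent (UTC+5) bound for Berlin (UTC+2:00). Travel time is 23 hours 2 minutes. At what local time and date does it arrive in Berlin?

8:07 AM on Jun 23

Convert departure to UTC: 12:05 PM − 5:00 = 7:05 AM UTC on Jun 22.
Add 23 hours 2 minutes travel time → 6:07 AM UTC (Jun 23).
Berlin is UTC+2:00, so local arrival = 6:07 AM + 2:00 = 8:07 AM on Jun 23.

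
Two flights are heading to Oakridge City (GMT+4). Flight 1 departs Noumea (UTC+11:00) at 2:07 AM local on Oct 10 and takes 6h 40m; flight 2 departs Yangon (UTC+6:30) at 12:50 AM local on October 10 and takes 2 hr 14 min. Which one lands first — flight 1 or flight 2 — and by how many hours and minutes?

the second, by 1 hour 13 minutes

Flight 1 in UTC: 2:07 AM − 11:00 = 3:07 PM on Oct 9.
+6 hours 40 minutes → arrive 9:47 PM UTC on Oct 9.
Flight 2 in UTC: 12:50 AM − 6:30 = 6:20 PM on Oct 9.
+2 hours 14 minutes → arrive 8:34 PM UTC on Oct 9.
Flight 2 lands earlier by 1 hour 13 minutes.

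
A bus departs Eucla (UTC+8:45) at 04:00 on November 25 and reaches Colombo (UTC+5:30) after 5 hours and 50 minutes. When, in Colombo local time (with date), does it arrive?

06:35 on November 25

Colombo is 3:15 behind Eucla.
After 5 hours and 50 minutes it is 09:50 in Eucla.
Shift by the zone difference: 09:50 − 3:15 = 06:35 on Nov 25 in Colombo.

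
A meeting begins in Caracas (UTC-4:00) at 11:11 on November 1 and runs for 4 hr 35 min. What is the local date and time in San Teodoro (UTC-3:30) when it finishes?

Convert start to UTC: 11:11 + 4:00 = 15:11 UTC on Nov 1.
Add 4 hours and 35 minutes duration → 19:46 UTC.
San Teodoro is UTC−3:30, so local end time = 19:46 − 3:30 = 16:16 on Nov 1.

16:16 on November 1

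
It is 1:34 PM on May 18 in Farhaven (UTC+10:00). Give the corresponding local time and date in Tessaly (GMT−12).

In UTC: 1:34 PM − 10:00 = 3:34 AM on May 18.
Tessaly is UTC−12:00: 3:34 AM − 12:00 = 3:34 PM on May 17.

3:34 PM on May 17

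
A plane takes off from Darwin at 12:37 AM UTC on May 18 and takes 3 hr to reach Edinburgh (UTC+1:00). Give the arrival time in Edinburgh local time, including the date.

Departure is given in UTC: 12:37 AM on May 18.
Add 3 hours → 3:37 AM UTC.
Edinburgh is UTC+1:00: 3:37 AM + 1:00 = 4:37 AM on May 18.

4:37 AM on May 18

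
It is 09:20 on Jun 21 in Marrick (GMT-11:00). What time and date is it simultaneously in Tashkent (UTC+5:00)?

Tashkent is 16:00 ahead of Marrick.
Shift by the zone difference: 09:20 + 16:00 = 01:20 on Jun 22 in Tashkent.

01:20 on June 22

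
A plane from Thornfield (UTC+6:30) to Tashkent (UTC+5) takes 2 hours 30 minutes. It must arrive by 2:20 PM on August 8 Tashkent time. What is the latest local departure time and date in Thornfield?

1:20 PM on August 8

Target arrival in UTC: 2:20 PM − 5:00 = 9:20 AM on Aug 8.
Subtract 2 hours 30 minutes → departure 6:50 AM UTC on Aug 8.
Thornfield is UTC+6:30: 6:50 AM + 6:30 = 1:20 PM on Aug 8.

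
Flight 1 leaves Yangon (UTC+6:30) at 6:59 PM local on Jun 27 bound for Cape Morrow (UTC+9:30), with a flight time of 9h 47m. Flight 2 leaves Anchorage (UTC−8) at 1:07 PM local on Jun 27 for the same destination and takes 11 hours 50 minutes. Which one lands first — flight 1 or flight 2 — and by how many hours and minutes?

Flight 1 in UTC: 6:59 PM − 6:30 = 12:29 PM on Jun 27.
+9 hours 47 minutes → arrive 10:16 PM UTC on Jun 27.
Flight 2 in UTC: 1:07 PM + 8:00 = 9:07 PM on Jun 27.
+11 hours and 50 minutes → arrive 8:57 AM UTC on Jun 28.
Flight 1 lands earlier by 10 hours 41 minutes.

the first, by 10 hours 41 minutes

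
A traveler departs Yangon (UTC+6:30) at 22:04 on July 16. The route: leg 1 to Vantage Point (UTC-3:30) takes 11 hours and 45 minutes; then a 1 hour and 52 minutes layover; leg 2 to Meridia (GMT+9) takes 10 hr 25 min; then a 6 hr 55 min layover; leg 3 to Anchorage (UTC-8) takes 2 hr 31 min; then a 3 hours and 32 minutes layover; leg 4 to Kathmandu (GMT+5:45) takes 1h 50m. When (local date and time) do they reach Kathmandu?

Convert departure to UTC: 22:04 − 6:30 = 15:34 UTC on Jul 16.
Add 11 hours 45 minutes leg 1 → 03:19 UTC (Jul 17).
Add 1 hour and 52 minutes layover in Vantage Point → 05:11 UTC.
Add 10 hours and 25 minutes leg 2 → 15:36 UTC.
Add 6 hours 55 minutes layover in Meridia → 22:31 UTC.
Add 2 hours and 31 minutes leg 3 → 01:02 UTC (Jul 18).
Add 3 hours 32 minutes layover in Anchorage → 04:34 UTC.
Add 1 hour and 50 minutes leg 4 → 06:24 UTC.
Kathmandu is UTC+5:45, so local arrival = 06:24 + 5:45 = 12:09 on Jul 18.

12:09 on Jul 18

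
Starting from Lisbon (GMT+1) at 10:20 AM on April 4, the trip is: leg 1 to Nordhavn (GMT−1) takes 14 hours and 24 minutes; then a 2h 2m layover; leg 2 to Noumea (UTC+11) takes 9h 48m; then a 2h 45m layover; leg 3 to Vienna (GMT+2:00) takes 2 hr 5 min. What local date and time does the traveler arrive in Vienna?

Convert departure to UTC: 10:20 AM − 1:00 = 9:20 AM UTC on Apr 4.
Add 14 hours 24 minutes leg 1 → 11:44 PM UTC.
Add 2 hours 2 minutes layover in Nordhavn → 1:46 AM UTC (Apr 5).
Add 9 hours 48 minutes leg 2 → 11:34 AM UTC.
Add 2 hours 45 minutes layover in Noumea → 2:19 PM UTC.
Add 2 hours and 5 minutes leg 3 → 4:24 PM UTC.
Vienna is UTC+2:00, so local arrival = 4:24 PM + 2:00 = 6:24 PM on Apr 5.

6:24 PM on April 5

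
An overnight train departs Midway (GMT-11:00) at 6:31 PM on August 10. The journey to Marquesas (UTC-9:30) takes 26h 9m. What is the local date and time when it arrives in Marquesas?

Convert departure to UTC: 6:31 PM + 11:00 = 5:31 AM UTC on Aug 11.
Add 26 hours and 9 minutes travel time → 7:40 AM UTC (Aug 12).
Marquesas is UTC−9:30, so local arrival = 7:40 AM − 9:30 = 10:10 PM on Aug 11.

10:10 PM on August 11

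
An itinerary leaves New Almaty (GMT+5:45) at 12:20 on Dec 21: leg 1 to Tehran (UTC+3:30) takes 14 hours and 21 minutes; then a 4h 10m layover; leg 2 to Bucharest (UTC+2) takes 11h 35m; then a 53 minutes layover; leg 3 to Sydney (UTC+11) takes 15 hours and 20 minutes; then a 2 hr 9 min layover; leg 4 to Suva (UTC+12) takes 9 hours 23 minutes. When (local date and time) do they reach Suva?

Convert departure to UTC: 12:20 − 5:45 = 06:35 UTC on Dec 21.
Add 14 hours and 21 minutes leg 1 → 20:56 UTC.
Add 4 hours 10 minutes layover in Tehran → 01:06 UTC (Dec 22).
Add 11 hours and 35 minutes leg 2 → 12:41 UTC.
Add 53 minutes layover in Bucharest → 13:34 UTC.
Add 15 hours and 20 minutes leg 3 → 04:54 UTC (Dec 23).
Add 2 hours and 9 minutes layover in Sydney → 07:03 UTC.
Add 9 hours and 23 minutes leg 4 → 16:26 UTC.
Suva is UTC+12:00, so local arrival = 16:26 + 12:00 = 04:26 on Dec 24.

04:26 on December 24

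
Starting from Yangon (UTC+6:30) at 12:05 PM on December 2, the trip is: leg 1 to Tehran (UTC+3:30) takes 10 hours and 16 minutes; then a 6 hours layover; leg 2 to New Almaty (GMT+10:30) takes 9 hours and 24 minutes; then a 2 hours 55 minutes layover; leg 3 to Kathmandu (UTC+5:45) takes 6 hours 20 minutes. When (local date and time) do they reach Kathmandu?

10:15 PM on December 3

Convert departure to UTC: 12:05 PM − 6:30 = 5:35 AM UTC on Dec 2.
Add 10 hours 16 minutes leg 1 → 3:51 PM UTC.
Add 6 hours layover in Tehran → 9:51 PM UTC.
Add 9 hours and 24 minutes leg 2 → 7:15 AM UTC (Dec 3).
Add 2 hours and 55 minutes layover in New Almaty → 10:10 AM UTC.
Add 6 hours 20 minutes leg 3 → 4:30 PM UTC.
Kathmandu is UTC+5:45, so local arrival = 4:30 PM + 5:45 = 10:15 PM on Dec 3.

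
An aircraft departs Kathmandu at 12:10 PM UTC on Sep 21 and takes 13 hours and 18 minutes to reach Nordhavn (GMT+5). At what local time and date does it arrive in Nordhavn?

Departure is given in UTC: 12:10 PM on Sep 21.
Add 13 hours and 18 minutes → 1:28 AM UTC (Sep 22).
Nordhavn is UTC+5:00: 1:28 AM + 5:00 = 6:28 AM on Sep 22.

6:28 AM on September 22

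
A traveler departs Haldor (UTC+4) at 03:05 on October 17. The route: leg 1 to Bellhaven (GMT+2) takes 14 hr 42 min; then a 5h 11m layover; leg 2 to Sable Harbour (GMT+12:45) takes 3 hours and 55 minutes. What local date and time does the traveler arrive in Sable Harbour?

11:38 on October 18

Convert departure to UTC: 03:05 − 4:00 = 23:05 UTC on Oct 16.
Add 14 hours 42 minutes leg 1 → 13:47 UTC (Oct 17).
Add 5 hours and 11 minutes layover in Bellhaven → 18:58 UTC.
Add 3 hours and 55 minutes leg 2 → 22:53 UTC.
Sable Harbour is UTC+12:45, so local arrival = 22:53 + 12:45 = 11:38 on Oct 18.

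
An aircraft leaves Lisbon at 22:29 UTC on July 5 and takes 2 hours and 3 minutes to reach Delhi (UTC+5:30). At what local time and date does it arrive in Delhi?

Departure is given in UTC: 22:29 on Jul 5.
Add 2 hours and 3 minutes → 00:32 UTC (Jul 6).
Delhi is UTC+5:30: 00:32 + 5:30 = 06:02 on Jul 6.

06:02 on Jul 6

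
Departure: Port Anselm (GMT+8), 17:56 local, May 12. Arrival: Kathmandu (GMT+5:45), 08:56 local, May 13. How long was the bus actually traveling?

Departure in UTC: 17:56 − 8:00 = 09:56 on May 12.
Arrival in UTC: 08:56 − 5:45 = 03:11 on May 13.
Elapsed = 03:11 − 09:56 (+1 day) = 17 hours 15 minutes.

17 hours 15 minutes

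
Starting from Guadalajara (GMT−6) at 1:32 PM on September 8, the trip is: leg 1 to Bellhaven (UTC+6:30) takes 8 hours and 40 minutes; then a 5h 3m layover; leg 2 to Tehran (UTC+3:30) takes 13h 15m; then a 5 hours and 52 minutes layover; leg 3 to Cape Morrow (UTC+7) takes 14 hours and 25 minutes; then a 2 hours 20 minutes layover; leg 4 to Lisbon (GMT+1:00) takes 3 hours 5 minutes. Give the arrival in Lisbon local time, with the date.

Convert departure to UTC: 1:32 PM + 6:00 = 7:32 PM UTC on Sep 8.
Add 8 hours and 40 minutes leg 1 → 4:12 AM UTC (Sep 9).
Add 5 hours 3 minutes layover in Bellhaven → 9:15 AM UTC.
Add 13 hours and 15 minutes leg 2 → 10:30 PM UTC.
Add 5 hours 52 minutes layover in Tehran → 4:22 AM UTC (Sep 10).
Add 14 hours and 25 minutes leg 3 → 6:47 PM UTC.
Add 2 hours 20 minutes layover in Cape Morrow → 9:07 PM UTC.
Add 3 hours and 5 minutes leg 4 → 12:12 AM UTC (Sep 11).
Lisbon is UTC+1:00, so local arrival = 12:12 AM + 1:00 = 1:12 AM on Sep 11.

1:12 AM on September 11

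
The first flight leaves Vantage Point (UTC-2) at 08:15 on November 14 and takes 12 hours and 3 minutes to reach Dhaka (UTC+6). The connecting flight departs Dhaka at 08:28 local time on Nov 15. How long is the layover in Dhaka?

Convert departure to UTC: 08:15 + 2:00 = 10:15 UTC on Nov 14.
Add 12 hours 3 minutes flight time → 22:18 UTC.
Dhaka is UTC+6:00, so local arrival = 22:18 + 6:00 = 04:18 on Nov 15.
Layover = 08:28 − 04:18 = 4 hours 10 minutes.

4 hours 10 minutes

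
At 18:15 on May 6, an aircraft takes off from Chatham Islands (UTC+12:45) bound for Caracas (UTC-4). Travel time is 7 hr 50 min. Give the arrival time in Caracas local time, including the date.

Caracas is 16:45 behind Chatham Islands.
After 7 hours 50 minutes it is 02:05 (May 7) in Chatham Islands.
Shift by the zone difference: 02:05 − 16:45 = 09:20 on May 6 in Caracas.

09:20 on May 6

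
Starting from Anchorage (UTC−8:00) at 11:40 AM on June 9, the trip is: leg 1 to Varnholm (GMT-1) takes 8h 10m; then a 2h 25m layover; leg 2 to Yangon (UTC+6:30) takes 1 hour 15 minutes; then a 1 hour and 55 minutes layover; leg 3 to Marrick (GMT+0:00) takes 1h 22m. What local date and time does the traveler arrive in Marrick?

10:47 AM on Jun 10

Convert departure to UTC: 11:40 AM + 8:00 = 7:40 PM UTC on Jun 9.
Add 8 hours 10 minutes leg 1 → 3:50 AM UTC (Jun 10).
Add 2 hours and 25 minutes layover in Varnholm → 6:15 AM UTC.
Add 1 hour and 15 minutes leg 2 → 7:30 AM UTC.
Add 1 hour and 55 minutes layover in Yangon → 9:25 AM UTC.
Add 1 hour 22 minutes leg 3 → 10:47 AM UTC.
Marrick is UTC+0, so local arrival is the same: 10:47 AM on Jun 10.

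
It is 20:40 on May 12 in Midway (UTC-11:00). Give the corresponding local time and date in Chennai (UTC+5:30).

In UTC: 20:40 + 11:00 = 07:40 on May 13.
Chennai is UTC+5:30: 07:40 + 5:30 = 13:10 on May 13.

13:10 on May 13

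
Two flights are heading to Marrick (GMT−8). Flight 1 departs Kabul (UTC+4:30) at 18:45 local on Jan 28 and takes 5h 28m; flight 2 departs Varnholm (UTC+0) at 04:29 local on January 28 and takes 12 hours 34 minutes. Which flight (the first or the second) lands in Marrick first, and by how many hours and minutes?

Flight 1 in UTC: 18:45 − 4:30 = 14:15 on Jan 28.
+5 hours and 28 minutes → arrive 19:43 UTC on Jan 28.
Flight 2 departs at 04:29 UTC (Jan 28).
+12 hours and 34 minutes → arrive 17:03 UTC on Jan 28.
Flight 2 lands earlier by 2 hours 40 minutes.

the second, by 2 hours 40 minutes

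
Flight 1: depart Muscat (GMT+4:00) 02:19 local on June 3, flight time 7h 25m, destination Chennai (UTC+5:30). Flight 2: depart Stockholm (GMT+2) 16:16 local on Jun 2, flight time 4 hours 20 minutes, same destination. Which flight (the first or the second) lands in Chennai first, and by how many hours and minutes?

the second, by 11 hours 8 minutes

Flight 1 in UTC: 02:19 − 4:00 = 22:19 on Jun 2.
+7 hours and 25 minutes → arrive 05:44 UTC on Jun 3.
Flight 2 in UTC: 16:16 − 2:00 = 14:16 on Jun 2.
+4 hours 20 minutes → arrive 18:36 UTC on Jun 2.
Flight 2 lands earlier by 11 hours 8 minutes.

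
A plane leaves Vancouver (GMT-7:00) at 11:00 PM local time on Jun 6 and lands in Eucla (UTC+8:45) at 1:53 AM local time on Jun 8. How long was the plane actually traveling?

11 hours 8 minutes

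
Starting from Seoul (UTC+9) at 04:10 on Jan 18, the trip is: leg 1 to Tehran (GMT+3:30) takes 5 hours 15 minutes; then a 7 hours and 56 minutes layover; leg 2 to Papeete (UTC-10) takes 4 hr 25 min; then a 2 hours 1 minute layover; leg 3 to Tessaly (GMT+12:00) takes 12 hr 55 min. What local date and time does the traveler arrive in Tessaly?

Convert departure to UTC: 04:10 − 9:00 = 19:10 UTC on Jan 17.
Add 5 hours and 15 minutes leg 1 → 00:25 UTC (Jan 18).
Add 7 hours 56 minutes layover in Tehran → 08:21 UTC.
Add 4 hours 25 minutes leg 2 → 12:46 UTC.
Add 2 hours and 1 minute layover in Papeete → 14:47 UTC.
Add 12 hours and 55 minutes leg 3 → 03:42 UTC (Jan 19).
Tessaly is UTC+12:00, so local arrival = 03:42 + 12:00 = 15:42 on Jan 19.

15:42 on January 19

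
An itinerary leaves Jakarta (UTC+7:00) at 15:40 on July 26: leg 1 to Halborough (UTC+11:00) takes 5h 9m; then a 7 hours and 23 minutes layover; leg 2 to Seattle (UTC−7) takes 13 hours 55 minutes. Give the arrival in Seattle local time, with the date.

04:07 on July 27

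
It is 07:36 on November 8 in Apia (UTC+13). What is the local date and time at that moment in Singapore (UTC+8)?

In UTC: 07:36 − 13:00 = 18:36 on Nov 7.
Singapore is UTC+8:00: 18:36 + 8:00 = 02:36 on Nov 8.

02:36 on November 8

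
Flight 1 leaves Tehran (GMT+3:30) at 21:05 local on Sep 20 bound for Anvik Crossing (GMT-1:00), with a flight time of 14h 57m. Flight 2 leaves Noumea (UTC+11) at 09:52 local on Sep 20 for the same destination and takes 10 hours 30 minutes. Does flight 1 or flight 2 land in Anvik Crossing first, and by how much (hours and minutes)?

Flight 1 in UTC: 21:05 − 3:30 = 17:35 on Sep 20.
+14 hours and 57 minutes → arrive 08:32 UTC on Sep 21.
Flight 2 in UTC: 09:52 − 11:00 = 22:52 on Sep 19.
+10 hours 30 minutes → arrive 09:22 UTC on Sep 20.
Flight 2 lands earlier by 23 hours 10 minutes.

the second, by 23 hours 10 minutes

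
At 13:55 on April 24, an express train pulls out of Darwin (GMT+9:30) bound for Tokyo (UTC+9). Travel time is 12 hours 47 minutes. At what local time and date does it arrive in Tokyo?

02:12 on April 25

Convert departure to UTC: 13:55 − 9:30 = 04:25 UTC on Apr 24.
Add 12 hours and 47 minutes travel time → 17:12 UTC.
Tokyo is UTC+9:00, so local arrival = 17:12 + 9:00 = 02:12 on Apr 25.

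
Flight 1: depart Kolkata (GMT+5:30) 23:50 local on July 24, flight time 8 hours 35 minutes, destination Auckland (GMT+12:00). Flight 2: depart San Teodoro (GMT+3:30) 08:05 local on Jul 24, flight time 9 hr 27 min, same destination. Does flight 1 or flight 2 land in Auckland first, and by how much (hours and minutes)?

Flight 1 in UTC: 23:50 − 5:30 = 18:20 on Jul 24.
+8 hours 35 minutes → arrive 02:55 UTC on Jul 25.
Flight 2 in UTC: 08:05 − 3:30 = 04:35 on Jul 24.
+9 hours and 27 minutes → arrive 14:02 UTC on Jul 24.
Flight 2 lands earlier by 12 hours 53 minutes.

the second, by 12 hours 53 minutes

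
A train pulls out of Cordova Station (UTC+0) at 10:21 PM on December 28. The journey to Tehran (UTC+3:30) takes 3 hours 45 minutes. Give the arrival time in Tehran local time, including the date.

5:36 AM on Dec 29

Cordova Station is at UTC+0, so departure is already 10:21 PM UTC on Dec 28.
Add 3 hours and 45 minutes travel time → 2:06 AM UTC (Dec 29).
Tehran is UTC+3:30, so local arrival = 2:06 AM + 3:30 = 5:36 AM on Dec 29.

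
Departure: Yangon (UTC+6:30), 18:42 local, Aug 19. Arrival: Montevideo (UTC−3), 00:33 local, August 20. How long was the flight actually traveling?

15 hours 21 minutes

Departure in UTC: 18:42 − 6:30 = 12:12 on Aug 19.
Arrival in UTC: 00:33 + 3:00 = 03:33 on Aug 20.
Elapsed = 03:33 − 12:12 (+1 day) = 15 hours 21 minutes.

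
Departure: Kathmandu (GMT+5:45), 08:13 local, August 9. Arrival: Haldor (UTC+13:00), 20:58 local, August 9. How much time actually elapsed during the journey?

5 hours 30 minutes

Departure in UTC: 08:13 − 5:45 = 02:28 on Aug 9.
Arrival in UTC: 20:58 − 13:00 = 07:58 on Aug 9.
Elapsed = 07:58 − 02:28 = 5 hours 30 minutes.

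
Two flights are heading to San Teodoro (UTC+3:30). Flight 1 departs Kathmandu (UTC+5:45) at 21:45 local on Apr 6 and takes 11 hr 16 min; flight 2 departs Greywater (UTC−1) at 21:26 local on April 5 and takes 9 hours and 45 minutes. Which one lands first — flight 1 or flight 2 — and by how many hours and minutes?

the second, by 19 hours 5 minutes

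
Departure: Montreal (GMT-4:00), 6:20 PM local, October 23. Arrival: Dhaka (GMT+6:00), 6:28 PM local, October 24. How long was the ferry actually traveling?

Departure in UTC: 6:20 PM + 4:00 = 10:20 PM on Oct 23.
Arrival in UTC: 6:28 PM − 6:00 = 12:28 PM on Oct 24.
Elapsed = 12:28 PM − 10:20 PM (+1 day) = 14 hours 8 minutes.

14 hours 8 minutes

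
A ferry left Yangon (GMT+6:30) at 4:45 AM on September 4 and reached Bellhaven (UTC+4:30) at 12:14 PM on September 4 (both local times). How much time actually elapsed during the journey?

9 hours 29 minutes

Bellhaven is 2:00 behind Yangon.
Clock-face elapsed time (ignoring zones) is 7 hours 29 minutes.
Actual elapsed = 7 hours 29 minutes + 2:00 = 9 hours 29 minutes.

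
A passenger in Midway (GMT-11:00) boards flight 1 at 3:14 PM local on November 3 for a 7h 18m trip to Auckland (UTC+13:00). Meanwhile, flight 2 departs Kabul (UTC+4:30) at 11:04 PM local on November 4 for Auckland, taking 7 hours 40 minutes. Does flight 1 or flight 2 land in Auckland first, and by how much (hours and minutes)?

the first, by 16 hours 42 minutes

Flight 1 in UTC: 3:14 PM + 11:00 = 2:14 AM on Nov 4.
+7 hours and 18 minutes → arrive 9:32 AM UTC on Nov 4.
Flight 2 in UTC: 11:04 PM − 4:30 = 6:34 PM on Nov 4.
+7 hours and 40 minutes → arrive 2:14 AM UTC on Nov 5.
Flight 1 lands earlier by 16 hours 42 minutes.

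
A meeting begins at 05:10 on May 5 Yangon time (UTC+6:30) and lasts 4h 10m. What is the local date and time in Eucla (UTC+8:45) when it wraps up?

11:35 on May 5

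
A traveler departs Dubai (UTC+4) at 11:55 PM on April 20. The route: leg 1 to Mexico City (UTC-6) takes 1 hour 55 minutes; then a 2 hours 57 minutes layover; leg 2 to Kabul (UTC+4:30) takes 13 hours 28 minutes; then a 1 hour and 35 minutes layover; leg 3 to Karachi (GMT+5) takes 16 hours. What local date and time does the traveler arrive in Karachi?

Convert departure to UTC: 11:55 PM − 4:00 = 7:55 PM UTC on Apr 20.
Add 1 hour 55 minutes leg 1 → 9:50 PM UTC.
Add 2 hours and 57 minutes layover in Mexico City → 12:47 AM UTC (Apr 21).
Add 13 hours and 28 minutes leg 2 → 2:15 PM UTC.
Add 1 hour 35 minutes layover in Kabul → 3:50 PM UTC.
Add 16 hours leg 3 → 7:50 AM UTC (Apr 22).
Karachi is UTC+5:00, so local arrival = 7:50 AM + 5:00 = 12:50 PM on Apr 22.

12:50 PM on April 22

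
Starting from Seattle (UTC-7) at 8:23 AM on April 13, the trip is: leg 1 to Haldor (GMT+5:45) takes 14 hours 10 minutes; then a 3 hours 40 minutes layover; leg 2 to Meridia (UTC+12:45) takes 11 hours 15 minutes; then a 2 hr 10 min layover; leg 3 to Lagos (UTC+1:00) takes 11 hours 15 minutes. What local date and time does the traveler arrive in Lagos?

Convert departure to UTC: 8:23 AM + 7:00 = 3:23 PM UTC on Apr 13.
Add 14 hours 10 minutes leg 1 → 5:33 AM UTC (Apr 14).
Add 3 hours and 40 minutes layover in Haldor → 9:13 AM UTC.
Add 11 hours and 15 minutes leg 2 → 8:28 PM UTC.
Add 2 hours 10 minutes layover in Meridia → 10:38 PM UTC.
Add 11 hours 15 minutes leg 3 → 9:53 AM UTC (Apr 15).
Lagos is UTC+1:00, so local arrival = 9:53 AM + 1:00 = 10:53 AM on Apr 15.

10:53 AM on April 15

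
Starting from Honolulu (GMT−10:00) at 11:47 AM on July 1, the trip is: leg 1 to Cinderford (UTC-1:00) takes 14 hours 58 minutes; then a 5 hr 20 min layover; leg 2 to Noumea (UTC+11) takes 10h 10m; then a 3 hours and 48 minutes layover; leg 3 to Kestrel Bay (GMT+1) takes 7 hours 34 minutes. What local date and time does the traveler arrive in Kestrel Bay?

Convert departure to UTC: 11:47 AM + 10:00 = 9:47 PM UTC on Jul 1.
Add 14 hours 58 minutes leg 1 → 12:45 PM UTC (Jul 2).
Add 5 hours 20 minutes layover in Cinderford → 6:05 PM UTC.
Add 10 hours and 10 minutes leg 2 → 4:15 AM UTC (Jul 3).
Add 3 hours 48 minutes layover in Noumea → 8:03 AM UTC.
Add 7 hours and 34 minutes leg 3 → 3:37 PM UTC.
Kestrel Bay is UTC+1:00, so local arrival = 3:37 PM + 1:00 = 4:37 PM on Jul 3.

4:37 PM on July 3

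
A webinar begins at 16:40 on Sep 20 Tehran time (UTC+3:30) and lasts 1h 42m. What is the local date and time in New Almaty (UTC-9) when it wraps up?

New Almaty is 12:30 behind Tehran.
After 1 hour and 42 minutes it is 18:22 in Tehran.
Shift by the zone difference: 18:22 − 12:30 = 05:52 on Sep 20 in New Almaty.

05:52 on September 20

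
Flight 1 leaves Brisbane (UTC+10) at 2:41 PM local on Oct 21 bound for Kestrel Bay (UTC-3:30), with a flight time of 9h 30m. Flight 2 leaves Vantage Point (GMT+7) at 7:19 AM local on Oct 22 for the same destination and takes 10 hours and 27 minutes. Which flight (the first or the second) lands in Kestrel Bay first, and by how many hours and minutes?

the first, by 20 hours 35 minutes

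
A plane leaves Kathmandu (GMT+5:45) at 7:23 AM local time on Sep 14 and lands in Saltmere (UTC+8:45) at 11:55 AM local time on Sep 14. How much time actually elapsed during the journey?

Departure in UTC: 7:23 AM − 5:45 = 1:38 AM on Sep 14.
Arrival in UTC: 11:55 AM − 8:45 = 3:10 AM on Sep 14.
Elapsed = 3:10 AM − 1:38 AM = 1 hour 32 minutes.

1 hour 32 minutes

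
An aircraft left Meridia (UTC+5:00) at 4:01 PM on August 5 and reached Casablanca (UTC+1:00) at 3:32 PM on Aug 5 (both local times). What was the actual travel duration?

3 hours 31 minutes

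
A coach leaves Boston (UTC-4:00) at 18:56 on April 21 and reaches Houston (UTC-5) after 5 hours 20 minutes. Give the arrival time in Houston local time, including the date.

23:16 on Apr 21

Convert departure to UTC: 18:56 + 4:00 = 22:56 UTC on Apr 21.
Add 5 hours 20 minutes travel time → 04:16 UTC (Apr 22).
Houston is UTC−5:00, so local arrival = 04:16 − 5:00 = 23:16 on Apr 21.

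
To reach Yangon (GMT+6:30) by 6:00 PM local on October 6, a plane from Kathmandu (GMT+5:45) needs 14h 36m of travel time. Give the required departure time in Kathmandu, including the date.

2:39 AM on October 6

Target arrival in UTC: 6:00 PM − 6:30 = 11:30 AM on Oct 6.
Subtract 14 hours and 36 minutes → departure 8:54 PM UTC on Oct 5.
Kathmandu is UTC+5:45: 8:54 PM + 5:45 = 2:39 AM on Oct 6.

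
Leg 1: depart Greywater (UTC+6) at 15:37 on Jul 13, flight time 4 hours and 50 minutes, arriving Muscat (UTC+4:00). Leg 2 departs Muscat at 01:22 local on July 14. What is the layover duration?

6 hours 55 minutes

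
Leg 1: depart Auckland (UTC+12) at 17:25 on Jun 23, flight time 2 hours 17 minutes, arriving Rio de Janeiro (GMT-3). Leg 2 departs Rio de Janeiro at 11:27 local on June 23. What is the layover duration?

6 hours 45 minutes

Convert departure to UTC: 17:25 − 12:00 = 05:25 UTC on Jun 23.
Add 2 hours and 17 minutes flight time → 07:42 UTC.
Rio de Janeiro is UTC−3:00, so local arrival = 07:42 − 3:00 = 04:42 on Jun 23.
Layover = 11:27 − 04:42 = 6 hours 45 minutes.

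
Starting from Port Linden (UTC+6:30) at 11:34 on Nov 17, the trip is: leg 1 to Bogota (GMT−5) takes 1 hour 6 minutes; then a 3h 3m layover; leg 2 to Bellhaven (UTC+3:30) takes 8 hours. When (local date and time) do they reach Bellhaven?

Convert departure to UTC: 11:34 − 6:30 = 05:04 UTC on Nov 17.
Add 1 hour 6 minutes leg 1 → 06:10 UTC.
Add 3 hours 3 minutes layover in Bogota → 09:13 UTC.
Add 8 hours leg 2 → 17:13 UTC.
Bellhaven is UTC+3:30, so local arrival = 17:13 + 3:30 = 20:43 on Nov 17.

20:43 on November 17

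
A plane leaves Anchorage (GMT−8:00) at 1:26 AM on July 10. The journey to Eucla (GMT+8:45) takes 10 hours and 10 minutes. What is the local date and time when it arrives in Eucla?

4:21 AM on July 11

Convert departure to UTC: 1:26 AM + 8:00 = 9:26 AM UTC on Jul 10.
Add 10 hours and 10 minutes travel time → 7:36 PM UTC.
Eucla is UTC+8:45, so local arrival = 7:36 PM + 8:45 = 4:21 AM on Jul 11.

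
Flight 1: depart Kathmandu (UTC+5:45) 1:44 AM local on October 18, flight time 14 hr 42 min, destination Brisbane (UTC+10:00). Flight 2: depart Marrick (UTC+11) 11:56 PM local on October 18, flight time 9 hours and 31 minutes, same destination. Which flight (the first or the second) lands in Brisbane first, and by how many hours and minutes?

the first, by 11 hours 46 minutes

Flight 1 in UTC: 1:44 AM − 5:45 = 7:59 PM on Oct 17.
+14 hours 42 minutes → arrive 10:41 AM UTC on Oct 18.
Flight 2 in UTC: 11:56 PM − 11:00 = 12:56 PM on Oct 18.
+9 hours 31 minutes → arrive 10:27 PM UTC on Oct 18.
Flight 1 lands earlier by 11 hours 46 minutes.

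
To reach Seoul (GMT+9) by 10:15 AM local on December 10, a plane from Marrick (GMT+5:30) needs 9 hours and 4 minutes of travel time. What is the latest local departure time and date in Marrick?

9:41 PM on Dec 9

Target arrival in UTC: 10:15 AM − 9:00 = 1:15 AM on Dec 10.
Subtract 9 hours and 4 minutes → departure 4:11 PM UTC on Dec 9.
Marrick is UTC+5:30: 4:11 PM + 5:30 = 9:41 PM on Dec 9.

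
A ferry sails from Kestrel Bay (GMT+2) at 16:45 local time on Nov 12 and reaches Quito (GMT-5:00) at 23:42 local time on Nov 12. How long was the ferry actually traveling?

Departure in UTC: 16:45 − 2:00 = 14:45 on Nov 12.
Arrival in UTC: 23:42 + 5:00 = 04:42 on Nov 13.
Elapsed = 04:42 − 14:45 (+1 day) = 13 hours 57 minutes.

13 hours 57 minutes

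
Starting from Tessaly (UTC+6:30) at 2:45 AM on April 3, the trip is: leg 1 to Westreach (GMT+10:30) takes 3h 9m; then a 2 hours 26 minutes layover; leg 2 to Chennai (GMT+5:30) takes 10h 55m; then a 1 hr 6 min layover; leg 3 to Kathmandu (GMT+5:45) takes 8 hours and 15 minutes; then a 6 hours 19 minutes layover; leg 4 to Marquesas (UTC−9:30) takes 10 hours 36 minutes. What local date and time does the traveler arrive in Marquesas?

Convert departure to UTC: 2:45 AM − 6:30 = 8:15 PM UTC on Apr 2.
Add 3 hours and 9 minutes leg 1 → 11:24 PM UTC.
Add 2 hours 26 minutes layover in Westreach → 1:50 AM UTC (Apr 3).
Add 10 hours 55 minutes leg 2 → 12:45 PM UTC.
Add 1 hour and 6 minutes layover in Chennai → 1:51 PM UTC.
Add 8 hours and 15 minutes leg 3 → 10:06 PM UTC.
Add 6 hours and 19 minutes layover in Kathmandu → 4:25 AM UTC (Apr 4).
Add 10 hours and 36 minutes leg 4 → 3:01 PM UTC.
Marquesas is UTC−9:30, so local arrival = 3:01 PM − 9:30 = 5:31 AM on Apr 4.

5:31 AM on Apr 4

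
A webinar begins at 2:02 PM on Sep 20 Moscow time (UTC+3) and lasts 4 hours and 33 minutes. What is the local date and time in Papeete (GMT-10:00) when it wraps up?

Convert start to UTC: 2:02 PM − 3:00 = 11:02 AM UTC on Sep 20.
Add 4 hours and 33 minutes duration → 3:35 PM UTC.
Papeete is UTC−10:00, so local end time = 3:35 PM − 10:00 = 5:35 AM on Sep 20.

5:35 AM on Sep 20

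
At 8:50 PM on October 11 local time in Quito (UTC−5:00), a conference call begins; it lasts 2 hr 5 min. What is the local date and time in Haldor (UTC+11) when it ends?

2:55 PM on October 12

Haldor is 16:00 ahead of Quito.
After 2 hours and 5 minutes it is 10:55 PM in Quito.
Shift by the zone difference: 10:55 PM + 16:00 = 2:55 PM on Oct 12 in Haldor.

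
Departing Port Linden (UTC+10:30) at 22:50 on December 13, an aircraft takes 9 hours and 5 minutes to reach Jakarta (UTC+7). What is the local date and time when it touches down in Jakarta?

Convert departure to UTC: 22:50 − 10:30 = 12:20 UTC on Dec 13.
Add 9 hours and 5 minutes travel time → 21:25 UTC.
Jakarta is UTC+7:00, so local arrival = 21:25 + 7:00 = 04:25 on Dec 14.

04:25 on December 14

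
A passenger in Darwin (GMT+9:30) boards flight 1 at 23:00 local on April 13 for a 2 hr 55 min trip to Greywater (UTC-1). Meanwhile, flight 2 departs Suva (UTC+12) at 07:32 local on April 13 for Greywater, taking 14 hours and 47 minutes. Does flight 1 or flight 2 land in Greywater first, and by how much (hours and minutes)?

Flight 1 in UTC: 23:00 − 9:30 = 13:30 on Apr 13.
+2 hours and 55 minutes → arrive 16:25 UTC on Apr 13.
Flight 2 in UTC: 07:32 − 12:00 = 19:32 on Apr 12.
+14 hours 47 minutes → arrive 10:19 UTC on Apr 13.
Flight 2 lands earlier by 6 hours 6 minutes.

the second, by 6 hours 6 minutes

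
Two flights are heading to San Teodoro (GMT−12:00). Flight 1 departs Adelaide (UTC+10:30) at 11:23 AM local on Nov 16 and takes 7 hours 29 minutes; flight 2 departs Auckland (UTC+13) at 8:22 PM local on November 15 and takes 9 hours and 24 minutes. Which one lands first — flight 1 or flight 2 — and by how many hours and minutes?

Flight 1 in UTC: 11:23 AM − 10:30 = 12:53 AM on Nov 16.
+7 hours 29 minutes → arrive 8:22 AM UTC on Nov 16.
Flight 2 in UTC: 8:22 PM − 13:00 = 7:22 AM on Nov 15.
+9 hours 24 minutes → arrive 4:46 PM UTC on Nov 15.
Flight 2 lands earlier by 15 hours 36 minutes.

the second, by 15 hours 36 minutes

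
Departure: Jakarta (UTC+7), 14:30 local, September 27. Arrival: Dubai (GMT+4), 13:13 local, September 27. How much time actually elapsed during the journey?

1 hour 43 minutes

Departure in UTC: 14:30 − 7:00 = 07:30 on Sep 27.
Arrival in UTC: 13:13 − 4:00 = 09:13 on Sep 27.
Elapsed = 09:13 − 07:30 = 1 hour 43 minutes.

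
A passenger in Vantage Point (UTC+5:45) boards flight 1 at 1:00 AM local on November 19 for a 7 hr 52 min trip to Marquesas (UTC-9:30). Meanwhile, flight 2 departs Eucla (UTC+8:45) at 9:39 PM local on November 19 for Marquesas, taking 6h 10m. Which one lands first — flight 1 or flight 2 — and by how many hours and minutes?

the first, by 15 hours 57 minutes

Flight 1 in UTC: 1:00 AM − 5:45 = 7:15 PM on Nov 18.
+7 hours and 52 minutes → arrive 3:07 AM UTC on Nov 19.
Flight 2 in UTC: 9:39 PM − 8:45 = 12:54 PM on Nov 19.
+6 hours 10 minutes → arrive 7:04 PM UTC on Nov 19.
Flight 1 lands earlier by 15 hours 57 minutes.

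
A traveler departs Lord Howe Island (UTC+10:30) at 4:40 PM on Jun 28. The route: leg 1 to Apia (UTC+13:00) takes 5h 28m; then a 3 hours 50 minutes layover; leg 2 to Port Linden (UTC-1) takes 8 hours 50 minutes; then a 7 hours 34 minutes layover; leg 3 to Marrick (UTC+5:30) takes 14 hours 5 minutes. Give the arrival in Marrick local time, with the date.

3:27 AM on June 30

Convert departure to UTC: 4:40 PM − 10:30 = 6:10 AM UTC on Jun 28.
Add 5 hours 28 minutes leg 1 → 11:38 AM UTC.
Add 3 hours and 50 minutes layover in Apia → 3:28 PM UTC.
Add 8 hours 50 minutes leg 2 → 12:18 AM UTC (Jun 29).
Add 7 hours and 34 minutes layover in Port Linden → 7:52 AM UTC.
Add 14 hours and 5 minutes leg 3 → 9:57 PM UTC.
Marrick is UTC+5:30, so local arrival = 9:57 PM + 5:30 = 3:27 AM on Jun 30.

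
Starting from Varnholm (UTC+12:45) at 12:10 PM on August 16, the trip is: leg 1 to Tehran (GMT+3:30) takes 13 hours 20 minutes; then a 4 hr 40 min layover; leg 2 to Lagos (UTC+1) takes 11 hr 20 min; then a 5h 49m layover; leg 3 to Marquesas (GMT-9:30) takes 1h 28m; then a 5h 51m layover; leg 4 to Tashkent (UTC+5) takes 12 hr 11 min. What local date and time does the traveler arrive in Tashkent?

11:04 AM on Aug 18

Convert departure to UTC: 12:10 PM − 12:45 = 11:25 PM UTC on Aug 15.
Add 13 hours 20 minutes leg 1 → 12:45 PM UTC (Aug 16).
Add 4 hours and 40 minutes layover in Tehran → 5:25 PM UTC.
Add 11 hours and 20 minutes leg 2 → 4:45 AM UTC (Aug 17).
Add 5 hours and 49 minutes layover in Lagos → 10:34 AM UTC.
Add 1 hour 28 minutes leg 3 → 12:02 PM UTC.
Add 5 hours 51 minutes layover in Marquesas → 5:53 PM UTC.
Add 12 hours and 11 minutes leg 4 → 6:04 AM UTC (Aug 18).
Tashkent is UTC+5:00, so local arrival = 6:04 AM + 5:00 = 11:04 AM on Aug 18.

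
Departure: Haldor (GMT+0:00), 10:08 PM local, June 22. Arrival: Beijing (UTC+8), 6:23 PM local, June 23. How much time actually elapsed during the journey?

Departure is already UTC: 10:08 PM on Jun 22.
Arrival in UTC: 6:23 PM − 8:00 = 10:23 AM on Jun 23.
Elapsed = 10:23 AM − 10:08 PM (+1 day) = 12 hours 15 minutes.

12 hours 15 minutes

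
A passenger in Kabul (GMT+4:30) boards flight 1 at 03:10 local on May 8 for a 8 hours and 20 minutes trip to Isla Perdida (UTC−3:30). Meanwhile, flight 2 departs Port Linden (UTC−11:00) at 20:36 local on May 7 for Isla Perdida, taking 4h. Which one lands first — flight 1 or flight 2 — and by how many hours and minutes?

the first, by 4 hours 36 minutes

Flight 1 in UTC: 03:10 − 4:30 = 22:40 on May 7.
+8 hours and 20 minutes → arrive 07:00 UTC on May 8.
Flight 2 in UTC: 20:36 + 11:00 = 07:36 on May 8.
+4 hours → arrive 11:36 UTC on May 8.
Flight 1 lands earlier by 4 hours 36 minutes.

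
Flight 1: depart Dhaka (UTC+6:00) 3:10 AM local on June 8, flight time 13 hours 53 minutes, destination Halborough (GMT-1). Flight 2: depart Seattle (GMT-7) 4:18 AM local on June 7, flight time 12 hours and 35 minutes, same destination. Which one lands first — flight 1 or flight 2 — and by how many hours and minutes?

Flight 1 in UTC: 3:10 AM − 6:00 = 9:10 PM on Jun 7.
+13 hours and 53 minutes → arrive 11:03 AM UTC on Jun 8.
Flight 2 in UTC: 4:18 AM + 7:00 = 11:18 AM on Jun 7.
+12 hours 35 minutes → arrive 11:53 PM UTC on Jun 7.
Flight 2 lands earlier by 11 hours 10 minutes.

the second, by 11 hours 10 minutes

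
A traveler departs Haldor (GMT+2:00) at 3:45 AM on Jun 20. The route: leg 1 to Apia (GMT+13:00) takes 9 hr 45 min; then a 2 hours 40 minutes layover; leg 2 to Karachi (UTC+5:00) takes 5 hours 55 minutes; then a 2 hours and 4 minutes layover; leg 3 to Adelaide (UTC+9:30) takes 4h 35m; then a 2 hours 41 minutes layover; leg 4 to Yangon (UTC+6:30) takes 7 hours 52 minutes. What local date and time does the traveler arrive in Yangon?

7:47 PM on June 21

Convert departure to UTC: 3:45 AM − 2:00 = 1:45 AM UTC on Jun 20.
Add 9 hours 45 minutes leg 1 → 11:30 AM UTC.
Add 2 hours and 40 minutes layover in Apia → 2:10 PM UTC.
Add 5 hours and 55 minutes leg 2 → 8:05 PM UTC.
Add 2 hours and 4 minutes layover in Karachi → 10:09 PM UTC.
Add 4 hours and 35 minutes leg 3 → 2:44 AM UTC (Jun 21).
Add 2 hours 41 minutes layover in Adelaide → 5:25 AM UTC.
Add 7 hours and 52 minutes leg 4 → 1:17 PM UTC.
Yangon is UTC+6:30, so local arrival = 1:17 PM + 6:30 = 7:47 PM on Jun 21.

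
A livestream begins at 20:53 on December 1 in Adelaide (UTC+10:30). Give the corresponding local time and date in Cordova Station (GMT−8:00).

02:23 on Dec 1

In UTC: 20:53 − 10:30 = 10:23 on Dec 1.
Cordova Station is UTC−8:00: 10:23 − 8:00 = 02:23 on Dec 1.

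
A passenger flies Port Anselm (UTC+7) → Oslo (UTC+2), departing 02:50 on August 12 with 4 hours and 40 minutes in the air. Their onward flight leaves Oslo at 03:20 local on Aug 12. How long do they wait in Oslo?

Convert departure to UTC: 02:50 − 7:00 = 19:50 UTC on Aug 11.
Add 4 hours 40 minutes flight time → 00:30 UTC (Aug 12).
Oslo is UTC+2:00, so local arrival = 00:30 + 2:00 = 02:30 on Aug 12.
Layover = 03:20 − 02:30 = 50 minutes.

50 minutes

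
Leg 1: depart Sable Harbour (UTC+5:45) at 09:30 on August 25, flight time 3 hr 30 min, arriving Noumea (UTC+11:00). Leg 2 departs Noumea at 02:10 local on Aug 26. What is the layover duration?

Convert departure to UTC: 09:30 − 5:45 = 03:45 UTC on Aug 25.
Add 3 hours and 30 minutes flight time → 07:15 UTC.
Noumea is UTC+11:00, so local arrival = 07:15 + 11:00 = 18:15 on Aug 25.
Layover = 02:10 − 18:15 (+1 day) = 7 hours 55 minutes.

7 hours 55 minutes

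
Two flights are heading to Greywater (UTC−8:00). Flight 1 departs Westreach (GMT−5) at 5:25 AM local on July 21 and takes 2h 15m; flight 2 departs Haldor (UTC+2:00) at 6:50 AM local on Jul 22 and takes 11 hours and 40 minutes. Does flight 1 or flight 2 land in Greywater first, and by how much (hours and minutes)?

the first, by 27 hours 50 minutes

Flight 1 in UTC: 5:25 AM + 5:00 = 10:25 AM on Jul 21.
+2 hours and 15 minutes → arrive 12:40 PM UTC on Jul 21.
Flight 2 in UTC: 6:50 AM − 2:00 = 4:50 AM on Jul 22.
+11 hours and 40 minutes → arrive 4:30 PM UTC on Jul 22.
Flight 1 lands earlier by 27 hours 50 minutes.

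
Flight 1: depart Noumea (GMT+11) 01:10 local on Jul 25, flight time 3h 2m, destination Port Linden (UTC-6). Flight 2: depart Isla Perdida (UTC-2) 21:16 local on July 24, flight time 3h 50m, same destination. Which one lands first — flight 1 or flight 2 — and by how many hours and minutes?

Flight 1 in UTC: 01:10 − 11:00 = 14:10 on Jul 24.
+3 hours and 2 minutes → arrive 17:12 UTC on Jul 24.
Flight 2 in UTC: 21:16 + 2:00 = 23:16 on Jul 24.
+3 hours and 50 minutes → arrive 03:06 UTC on Jul 25.
Flight 1 lands earlier by 9 hours 54 minutes.

the first, by 9 hours 54 minutes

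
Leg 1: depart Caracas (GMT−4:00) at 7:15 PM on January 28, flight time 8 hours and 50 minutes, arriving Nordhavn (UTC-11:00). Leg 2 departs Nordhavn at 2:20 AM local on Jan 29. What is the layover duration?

Convert departure to UTC: 7:15 PM + 4:00 = 11:15 PM UTC on Jan 28.
Add 8 hours and 50 minutes flight time → 8:05 AM UTC (Jan 29).
Nordhavn is UTC−11:00, so local arrival = 8:05 AM − 11:00 = 9:05 PM on Jan 28.
Layover = 2:20 AM − 9:05 PM (+1 day) = 5 hours 15 minutes.

5 hours 15 minutes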